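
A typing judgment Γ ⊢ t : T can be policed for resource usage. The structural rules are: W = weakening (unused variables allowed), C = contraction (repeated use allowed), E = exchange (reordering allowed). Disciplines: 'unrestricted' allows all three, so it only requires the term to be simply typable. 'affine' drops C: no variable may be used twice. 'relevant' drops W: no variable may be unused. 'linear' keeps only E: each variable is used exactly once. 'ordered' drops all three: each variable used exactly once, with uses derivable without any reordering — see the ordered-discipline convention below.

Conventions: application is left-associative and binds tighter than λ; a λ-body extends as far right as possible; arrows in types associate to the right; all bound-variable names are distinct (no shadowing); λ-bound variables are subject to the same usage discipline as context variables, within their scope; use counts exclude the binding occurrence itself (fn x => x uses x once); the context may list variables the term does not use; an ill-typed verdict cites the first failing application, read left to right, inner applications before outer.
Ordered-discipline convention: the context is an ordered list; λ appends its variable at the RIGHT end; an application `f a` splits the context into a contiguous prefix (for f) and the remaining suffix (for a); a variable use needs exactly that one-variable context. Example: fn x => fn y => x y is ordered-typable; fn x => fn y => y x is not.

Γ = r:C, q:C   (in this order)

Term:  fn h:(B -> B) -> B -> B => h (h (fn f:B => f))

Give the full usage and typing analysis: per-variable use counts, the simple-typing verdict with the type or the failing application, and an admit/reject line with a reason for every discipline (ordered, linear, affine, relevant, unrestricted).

usage: r: 0; q: 0; h [bound]: 2; f [bound]: 1
order of uses: h, h, f
typing: ✓ — ((B -> B) -> B -> B) -> B -> B
ordered: ✗ — uses contraction: h ×2; unused: r, q — weakening required
linear: ✗ — uses contraction: h ×2; unused: r, q — weakening required
affine: ✗ — uses contraction: h ×2
relevant: ✗ — unused: r, q — weakening required
unrestricted: ✓ — well-typed at ((B -> B) -> B -> B) -> B -> B; no restrictions here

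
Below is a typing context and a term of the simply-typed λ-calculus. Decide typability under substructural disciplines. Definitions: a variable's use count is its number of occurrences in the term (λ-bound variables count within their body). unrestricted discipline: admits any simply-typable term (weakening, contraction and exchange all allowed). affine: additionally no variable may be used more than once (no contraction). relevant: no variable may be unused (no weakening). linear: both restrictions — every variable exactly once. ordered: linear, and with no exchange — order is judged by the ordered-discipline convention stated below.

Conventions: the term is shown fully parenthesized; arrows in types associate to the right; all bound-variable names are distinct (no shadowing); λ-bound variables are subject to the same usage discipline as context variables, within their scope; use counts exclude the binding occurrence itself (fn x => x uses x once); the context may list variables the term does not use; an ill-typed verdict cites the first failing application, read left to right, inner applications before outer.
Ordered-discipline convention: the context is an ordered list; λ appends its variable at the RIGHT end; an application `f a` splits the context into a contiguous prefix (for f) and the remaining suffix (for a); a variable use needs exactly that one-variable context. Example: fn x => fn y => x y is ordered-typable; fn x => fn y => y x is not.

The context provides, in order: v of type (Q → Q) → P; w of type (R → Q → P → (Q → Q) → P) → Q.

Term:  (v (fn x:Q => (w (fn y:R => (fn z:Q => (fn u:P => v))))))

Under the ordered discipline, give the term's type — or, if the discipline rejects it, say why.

not well-typed under ordered — uses contraction: v ×2; needs weakening: x, y, z, u unused
variable uses: v ×2, w ×1, x [bound] ×0, y [bound] ×0, z [bound] ×0, u [bound] ×0
left-to-right use order: v, w, v
typing: ✓ — P
across the five disciplines: ordered ✗ | linear ✗ | affine ✗ | relevant ✗ | unrestricted ✓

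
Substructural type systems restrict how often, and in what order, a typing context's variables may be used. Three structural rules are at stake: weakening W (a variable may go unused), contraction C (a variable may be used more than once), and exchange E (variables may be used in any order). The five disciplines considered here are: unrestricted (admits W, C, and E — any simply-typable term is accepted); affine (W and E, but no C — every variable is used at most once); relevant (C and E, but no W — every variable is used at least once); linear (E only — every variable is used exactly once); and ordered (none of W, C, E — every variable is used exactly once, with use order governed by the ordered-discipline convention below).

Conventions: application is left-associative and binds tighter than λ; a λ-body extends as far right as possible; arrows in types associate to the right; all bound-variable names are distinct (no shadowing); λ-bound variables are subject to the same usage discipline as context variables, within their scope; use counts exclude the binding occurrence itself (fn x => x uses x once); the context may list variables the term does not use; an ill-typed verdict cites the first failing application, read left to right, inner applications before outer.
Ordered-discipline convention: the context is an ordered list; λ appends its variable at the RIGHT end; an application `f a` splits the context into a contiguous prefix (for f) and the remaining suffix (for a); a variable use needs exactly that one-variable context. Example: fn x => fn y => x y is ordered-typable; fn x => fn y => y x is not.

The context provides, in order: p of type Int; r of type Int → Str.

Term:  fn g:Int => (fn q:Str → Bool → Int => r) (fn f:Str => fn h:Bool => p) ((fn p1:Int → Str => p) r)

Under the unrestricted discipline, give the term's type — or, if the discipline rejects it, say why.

term : Int → Str
variable uses: p: 2×, r: 2×, g (bound): 0×, q (bound): 0×, f (bound): 0×, h (bound): 0×, p1 (bound): 0×
uses in reading order: r, p, p, r
typing: well-typed at Int → Str
across the five disciplines: ordered ✗ · linear ✗ · affine ✗ · relevant ✗ · unrestricted ✓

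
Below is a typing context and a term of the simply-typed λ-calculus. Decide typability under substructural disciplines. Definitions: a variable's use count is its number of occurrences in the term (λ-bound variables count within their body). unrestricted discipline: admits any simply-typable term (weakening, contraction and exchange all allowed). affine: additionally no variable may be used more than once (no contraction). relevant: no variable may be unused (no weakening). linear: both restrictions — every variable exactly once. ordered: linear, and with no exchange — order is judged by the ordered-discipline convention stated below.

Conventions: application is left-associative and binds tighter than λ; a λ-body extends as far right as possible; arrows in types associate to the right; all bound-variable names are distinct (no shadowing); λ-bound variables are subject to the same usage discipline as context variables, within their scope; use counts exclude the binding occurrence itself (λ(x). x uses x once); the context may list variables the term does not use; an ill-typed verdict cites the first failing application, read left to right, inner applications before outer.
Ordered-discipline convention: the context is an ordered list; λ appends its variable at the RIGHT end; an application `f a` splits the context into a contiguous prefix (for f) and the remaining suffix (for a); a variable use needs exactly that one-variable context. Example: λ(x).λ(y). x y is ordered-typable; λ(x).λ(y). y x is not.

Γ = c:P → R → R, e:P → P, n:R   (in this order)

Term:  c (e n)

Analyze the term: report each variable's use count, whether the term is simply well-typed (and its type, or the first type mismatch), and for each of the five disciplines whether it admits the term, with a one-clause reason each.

variable uses: c=1; e=1; n=1
left-to-right use order: c, e, n
typing: ill-typed: a function awaiting P gets R
ordered ✗ (a type mismatch blocks all five)
linear ✗ (the type mismatch rejects it)
affine ✗ (not simply typable)
relevant ✗ (fails simple typing)
unrestricted ✗ (a type mismatch blocks all five)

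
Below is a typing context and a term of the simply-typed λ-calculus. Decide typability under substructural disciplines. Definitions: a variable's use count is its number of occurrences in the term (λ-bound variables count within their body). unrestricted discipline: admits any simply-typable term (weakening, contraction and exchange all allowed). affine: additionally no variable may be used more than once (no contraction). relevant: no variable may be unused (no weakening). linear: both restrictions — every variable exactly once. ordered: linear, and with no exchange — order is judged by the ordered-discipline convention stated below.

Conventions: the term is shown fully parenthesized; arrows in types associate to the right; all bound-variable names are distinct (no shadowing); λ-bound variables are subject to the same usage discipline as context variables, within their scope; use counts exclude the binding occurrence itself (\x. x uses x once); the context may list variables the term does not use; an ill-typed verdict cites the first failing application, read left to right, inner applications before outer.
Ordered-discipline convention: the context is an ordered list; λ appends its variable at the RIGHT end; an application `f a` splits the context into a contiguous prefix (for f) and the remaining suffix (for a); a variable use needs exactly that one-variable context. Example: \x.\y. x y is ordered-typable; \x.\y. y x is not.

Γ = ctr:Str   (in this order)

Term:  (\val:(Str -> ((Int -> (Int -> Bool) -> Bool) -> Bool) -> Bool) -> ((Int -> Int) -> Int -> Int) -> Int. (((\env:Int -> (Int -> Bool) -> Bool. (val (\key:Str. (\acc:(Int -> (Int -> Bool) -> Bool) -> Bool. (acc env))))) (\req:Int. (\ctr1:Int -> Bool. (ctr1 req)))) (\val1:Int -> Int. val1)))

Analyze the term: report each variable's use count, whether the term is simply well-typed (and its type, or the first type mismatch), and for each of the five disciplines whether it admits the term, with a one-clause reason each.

usage: ctr: 0, val (λ-bound): 1, env (λ-bound): 1, key (λ-bound): 0, acc (λ-bound): 1, req (λ-bound): 1, ctr1 (λ-bound): 1, val1 (λ-bound): 1
uses in reading order: val, acc, env, ctr1, req, val1
typing: the term checks, with type ((Str -> ((Int -> (Int -> Bool) -> Bool) -> Bool) -> Bool) -> ((Int -> Int) -> Int -> Int) -> Int) -> Int
ordered: ✗ — needs weakening: ctr, key unused
linear: ✗ — needs weakening: ctr, key unused
affine: ✓ — ctr, val, env, key, acc, req, ctr1, val1: no repeats, contraction unneeded
relevant: ✗ — needs weakening: ctr, key unused
unrestricted: ✓ — typability at ((Str -> ((Int -> (Int -> Bool) -> Bool) -> Bool) -> Bool) -> ((Int -> Int) -> Int -> Int) -> Int) -> Int is all that's needed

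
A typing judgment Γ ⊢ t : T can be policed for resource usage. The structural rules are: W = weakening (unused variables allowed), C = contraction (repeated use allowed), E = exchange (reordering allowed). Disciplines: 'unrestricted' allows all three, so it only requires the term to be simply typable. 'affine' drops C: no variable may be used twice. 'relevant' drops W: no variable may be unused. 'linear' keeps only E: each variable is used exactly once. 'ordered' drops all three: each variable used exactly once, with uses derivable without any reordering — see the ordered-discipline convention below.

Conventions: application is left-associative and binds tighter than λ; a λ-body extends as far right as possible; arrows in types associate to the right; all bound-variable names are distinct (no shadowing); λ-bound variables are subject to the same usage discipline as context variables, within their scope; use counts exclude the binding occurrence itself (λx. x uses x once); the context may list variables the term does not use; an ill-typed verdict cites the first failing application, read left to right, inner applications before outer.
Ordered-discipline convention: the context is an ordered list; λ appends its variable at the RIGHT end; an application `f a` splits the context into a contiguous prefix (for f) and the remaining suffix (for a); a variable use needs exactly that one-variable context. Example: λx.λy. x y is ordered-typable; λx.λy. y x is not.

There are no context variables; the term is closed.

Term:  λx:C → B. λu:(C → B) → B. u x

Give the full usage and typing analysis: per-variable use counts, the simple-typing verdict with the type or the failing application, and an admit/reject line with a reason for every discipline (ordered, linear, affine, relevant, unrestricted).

counts: x [bound]: 1×; u [bound]: 1×
use order (left to right): u, x
typing: well-typed at (C → B) → ((C → B) → B) → B
ordered: ✗ — use order u, x needs exchange
linear: ✓ — x, u: one use apiece
affine: ✓ — at most one use each (x, u)
relevant: ✓ — at least one use each (x, u)
unrestricted: ✓ — simply typable at (C → B) → ((C → B) → B) → B; W, C, E all held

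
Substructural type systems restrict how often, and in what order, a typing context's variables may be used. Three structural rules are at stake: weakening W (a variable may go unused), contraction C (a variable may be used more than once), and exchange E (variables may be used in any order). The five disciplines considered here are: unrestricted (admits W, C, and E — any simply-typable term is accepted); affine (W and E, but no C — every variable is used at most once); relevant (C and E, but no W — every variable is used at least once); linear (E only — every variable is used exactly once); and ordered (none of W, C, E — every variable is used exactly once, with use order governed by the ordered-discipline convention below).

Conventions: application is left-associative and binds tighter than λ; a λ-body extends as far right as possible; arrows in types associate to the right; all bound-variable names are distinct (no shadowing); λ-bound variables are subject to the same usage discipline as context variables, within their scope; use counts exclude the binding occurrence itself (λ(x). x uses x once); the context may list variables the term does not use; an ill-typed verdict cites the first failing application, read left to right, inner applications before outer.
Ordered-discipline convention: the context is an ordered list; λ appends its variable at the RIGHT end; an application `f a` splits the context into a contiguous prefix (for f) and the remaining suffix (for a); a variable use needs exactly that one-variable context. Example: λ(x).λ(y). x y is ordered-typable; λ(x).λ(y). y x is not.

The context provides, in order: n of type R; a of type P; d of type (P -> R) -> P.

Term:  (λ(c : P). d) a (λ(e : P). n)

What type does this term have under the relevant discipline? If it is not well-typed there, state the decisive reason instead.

not well-typed under relevant — c, e never used (weakening)
use counts: n: 1×, a: 1×, d: 1×, c [bound]: 0×, e [bound]: 0×
uses in reading order: d, a, n
typing: well-typed at P
all disciplines: ordered ✗; linear ✗; affine ✓; relevant ✗; unrestricted ✓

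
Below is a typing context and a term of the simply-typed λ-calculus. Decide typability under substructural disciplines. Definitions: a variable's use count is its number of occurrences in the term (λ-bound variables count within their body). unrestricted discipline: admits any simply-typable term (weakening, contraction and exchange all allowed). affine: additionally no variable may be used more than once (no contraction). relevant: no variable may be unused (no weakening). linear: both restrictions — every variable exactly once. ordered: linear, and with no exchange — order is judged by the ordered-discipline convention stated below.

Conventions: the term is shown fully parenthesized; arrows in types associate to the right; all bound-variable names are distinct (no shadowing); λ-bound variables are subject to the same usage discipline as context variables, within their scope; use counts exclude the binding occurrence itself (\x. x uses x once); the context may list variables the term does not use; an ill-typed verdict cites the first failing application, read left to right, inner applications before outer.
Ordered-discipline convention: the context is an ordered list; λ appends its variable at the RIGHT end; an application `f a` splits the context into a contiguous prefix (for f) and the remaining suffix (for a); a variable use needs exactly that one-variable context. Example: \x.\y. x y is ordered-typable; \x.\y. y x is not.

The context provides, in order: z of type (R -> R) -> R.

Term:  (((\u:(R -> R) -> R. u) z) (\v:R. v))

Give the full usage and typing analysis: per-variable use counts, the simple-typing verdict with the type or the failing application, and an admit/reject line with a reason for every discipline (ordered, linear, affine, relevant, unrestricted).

use counts: z: 1, u [bound]: 1, v [bound]: 1
order of uses: u, z, v
typing: ✓ — R
ordered: ✓, z, u, v once each; derivable with no W/C/E
linear: ✓, exactly-once usage across z, u, v
affine: ✓, no duplicate uses among z, u, v
relevant: ✓, none of z, u, v goes unused
unrestricted: ✓, well-typed at R; no restrictions here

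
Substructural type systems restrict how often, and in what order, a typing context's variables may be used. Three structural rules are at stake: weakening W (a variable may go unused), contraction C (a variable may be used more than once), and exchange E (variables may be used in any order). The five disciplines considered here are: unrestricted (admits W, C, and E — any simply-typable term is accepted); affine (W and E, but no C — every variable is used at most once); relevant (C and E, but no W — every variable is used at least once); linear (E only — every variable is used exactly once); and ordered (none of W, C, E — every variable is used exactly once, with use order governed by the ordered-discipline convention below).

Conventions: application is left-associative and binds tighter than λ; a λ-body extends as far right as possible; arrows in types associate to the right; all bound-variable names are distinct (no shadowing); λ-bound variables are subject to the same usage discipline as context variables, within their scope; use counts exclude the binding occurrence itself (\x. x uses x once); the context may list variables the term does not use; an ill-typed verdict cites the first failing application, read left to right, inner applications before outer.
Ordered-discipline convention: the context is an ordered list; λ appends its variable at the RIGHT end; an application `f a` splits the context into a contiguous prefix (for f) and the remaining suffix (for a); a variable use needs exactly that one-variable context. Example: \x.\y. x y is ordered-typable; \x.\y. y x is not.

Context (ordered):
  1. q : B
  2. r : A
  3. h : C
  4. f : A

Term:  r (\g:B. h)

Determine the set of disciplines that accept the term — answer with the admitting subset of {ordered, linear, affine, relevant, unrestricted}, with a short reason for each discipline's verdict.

admitted by: none
use counts: q: 0×; r: 1×; h: 1×; f: 0×; g [bound]: 0×
order of uses: r, h
typing: ill-typed: applying a non-function (A)
ordered: ✗ — fails simple typing
linear: ✗ — a type mismatch blocks all five
affine: ✗ — the type mismatch rejects it
relevant: ✗ — not simply typable
unrestricted: ✗ — fails simple typing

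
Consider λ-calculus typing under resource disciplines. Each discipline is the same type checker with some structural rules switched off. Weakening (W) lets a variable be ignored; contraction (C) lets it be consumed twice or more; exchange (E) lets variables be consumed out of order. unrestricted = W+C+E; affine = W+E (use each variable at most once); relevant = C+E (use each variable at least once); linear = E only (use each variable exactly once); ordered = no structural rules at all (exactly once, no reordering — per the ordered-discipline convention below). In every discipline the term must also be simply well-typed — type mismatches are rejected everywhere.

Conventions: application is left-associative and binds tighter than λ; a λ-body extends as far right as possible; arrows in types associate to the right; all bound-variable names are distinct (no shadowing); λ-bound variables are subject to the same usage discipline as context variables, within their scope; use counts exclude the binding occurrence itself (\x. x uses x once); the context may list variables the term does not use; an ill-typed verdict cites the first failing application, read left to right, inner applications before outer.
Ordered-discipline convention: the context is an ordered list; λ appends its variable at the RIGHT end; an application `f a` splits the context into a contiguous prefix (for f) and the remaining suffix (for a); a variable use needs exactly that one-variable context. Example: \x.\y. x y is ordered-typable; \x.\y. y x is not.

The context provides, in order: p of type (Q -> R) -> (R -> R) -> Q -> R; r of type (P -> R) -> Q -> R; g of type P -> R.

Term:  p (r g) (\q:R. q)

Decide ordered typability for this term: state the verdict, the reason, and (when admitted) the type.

yes — one use each (p, r, g, q); ordered split holds; term : Q -> R
variable uses: p=1, r=1, g=1, q [bound]=1
left-to-right use order: p, r, g, q
typing: well-typed — term : Q -> R
across the five disciplines: ordered ✓ | linear ✓ | affine ✓ | relevant ✓ | unrestricted ✓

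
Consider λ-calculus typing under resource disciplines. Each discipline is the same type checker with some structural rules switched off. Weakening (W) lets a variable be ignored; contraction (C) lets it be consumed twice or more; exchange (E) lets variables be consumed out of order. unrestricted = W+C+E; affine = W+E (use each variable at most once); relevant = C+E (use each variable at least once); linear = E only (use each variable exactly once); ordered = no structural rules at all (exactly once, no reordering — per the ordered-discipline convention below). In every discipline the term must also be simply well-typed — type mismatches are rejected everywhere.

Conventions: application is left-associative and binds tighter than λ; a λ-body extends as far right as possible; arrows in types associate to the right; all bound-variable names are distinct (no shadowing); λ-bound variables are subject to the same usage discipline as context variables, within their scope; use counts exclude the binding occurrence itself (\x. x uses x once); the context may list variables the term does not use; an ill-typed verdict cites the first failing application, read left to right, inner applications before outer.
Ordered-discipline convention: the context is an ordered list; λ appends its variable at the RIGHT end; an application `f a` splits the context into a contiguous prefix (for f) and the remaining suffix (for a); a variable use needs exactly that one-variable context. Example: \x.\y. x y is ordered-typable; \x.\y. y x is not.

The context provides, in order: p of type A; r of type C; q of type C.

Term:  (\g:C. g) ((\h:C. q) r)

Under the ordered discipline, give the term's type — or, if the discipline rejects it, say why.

not well-typed under ordered — p, h left unused
use counts: p=0, r=1, q=1, g (bound)=1, h (bound)=0
use order (left to right): g, q, r
typing: well-typed — term : C
per-discipline verdicts: ordered ✗ | linear ✗ | affine ✓ | relevant ✗ | unrestricted ✓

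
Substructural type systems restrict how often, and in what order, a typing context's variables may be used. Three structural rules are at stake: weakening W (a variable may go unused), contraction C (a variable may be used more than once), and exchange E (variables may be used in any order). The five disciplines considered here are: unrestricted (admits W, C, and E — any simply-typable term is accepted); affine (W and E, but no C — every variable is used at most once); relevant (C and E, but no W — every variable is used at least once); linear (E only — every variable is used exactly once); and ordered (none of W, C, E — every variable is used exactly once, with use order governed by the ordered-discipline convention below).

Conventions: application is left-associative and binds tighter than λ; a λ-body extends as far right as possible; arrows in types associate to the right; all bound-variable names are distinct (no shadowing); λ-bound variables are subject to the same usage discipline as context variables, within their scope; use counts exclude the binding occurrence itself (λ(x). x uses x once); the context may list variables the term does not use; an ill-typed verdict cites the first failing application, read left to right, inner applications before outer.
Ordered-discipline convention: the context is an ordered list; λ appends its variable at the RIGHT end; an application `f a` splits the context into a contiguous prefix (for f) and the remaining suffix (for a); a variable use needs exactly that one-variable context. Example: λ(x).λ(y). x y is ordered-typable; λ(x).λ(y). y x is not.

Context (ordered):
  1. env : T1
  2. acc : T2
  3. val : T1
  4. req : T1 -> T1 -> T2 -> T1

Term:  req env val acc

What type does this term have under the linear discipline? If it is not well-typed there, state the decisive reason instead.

term : T1
use counts: env: 1, acc: 1, val: 1, req: 1
order of uses: req, env, val, acc
typing: well-typed at T1
across the five disciplines: ordered ✗ · linear ✓ · affine ✓ · relevant ✓ · unrestricted ✓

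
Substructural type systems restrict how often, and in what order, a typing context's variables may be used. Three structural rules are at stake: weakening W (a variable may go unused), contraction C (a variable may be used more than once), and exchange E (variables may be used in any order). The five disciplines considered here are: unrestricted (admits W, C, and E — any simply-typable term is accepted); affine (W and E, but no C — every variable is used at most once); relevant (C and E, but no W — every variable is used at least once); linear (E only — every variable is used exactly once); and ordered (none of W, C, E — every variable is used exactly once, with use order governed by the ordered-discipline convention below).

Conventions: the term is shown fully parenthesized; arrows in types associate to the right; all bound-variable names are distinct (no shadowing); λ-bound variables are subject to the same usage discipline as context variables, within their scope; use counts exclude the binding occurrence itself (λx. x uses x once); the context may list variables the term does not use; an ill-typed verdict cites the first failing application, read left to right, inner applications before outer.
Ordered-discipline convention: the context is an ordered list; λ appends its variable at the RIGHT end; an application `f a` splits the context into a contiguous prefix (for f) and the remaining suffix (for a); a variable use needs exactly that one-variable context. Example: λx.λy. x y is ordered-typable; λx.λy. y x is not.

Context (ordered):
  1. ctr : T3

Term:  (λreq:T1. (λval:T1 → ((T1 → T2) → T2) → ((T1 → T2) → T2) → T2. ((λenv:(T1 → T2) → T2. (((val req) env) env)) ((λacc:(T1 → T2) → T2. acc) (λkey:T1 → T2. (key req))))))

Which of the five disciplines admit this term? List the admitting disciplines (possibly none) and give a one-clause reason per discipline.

admitted by: unrestricted
usage: ctr: 0×; req (λ-bound): 2×; val (λ-bound): 1×; env (λ-bound): 2×; acc (λ-bound): 1×; key (λ-bound): 1×
order of uses: val, req, env, env, acc, key, req
typing: ✓ — T1 → (T1 → ((T1 → T2) → T2) → ((T1 → T2) → T2) → T2) → T2
ordered: ✗, uses contraction: req ×2, env ×2; unused: ctr — weakening required
linear: ✗, uses contraction: req ×2, env ×2; unused: ctr — weakening required
affine: ✗, uses contraction: req ×2, env ×2
relevant: ✗, unused: ctr — weakening required
unrestricted: ✓, simply typable at T1 → (T1 → ((T1 → T2) → T2) → ((T1 → T2) → T2) → T2) → T2; W, C, E all held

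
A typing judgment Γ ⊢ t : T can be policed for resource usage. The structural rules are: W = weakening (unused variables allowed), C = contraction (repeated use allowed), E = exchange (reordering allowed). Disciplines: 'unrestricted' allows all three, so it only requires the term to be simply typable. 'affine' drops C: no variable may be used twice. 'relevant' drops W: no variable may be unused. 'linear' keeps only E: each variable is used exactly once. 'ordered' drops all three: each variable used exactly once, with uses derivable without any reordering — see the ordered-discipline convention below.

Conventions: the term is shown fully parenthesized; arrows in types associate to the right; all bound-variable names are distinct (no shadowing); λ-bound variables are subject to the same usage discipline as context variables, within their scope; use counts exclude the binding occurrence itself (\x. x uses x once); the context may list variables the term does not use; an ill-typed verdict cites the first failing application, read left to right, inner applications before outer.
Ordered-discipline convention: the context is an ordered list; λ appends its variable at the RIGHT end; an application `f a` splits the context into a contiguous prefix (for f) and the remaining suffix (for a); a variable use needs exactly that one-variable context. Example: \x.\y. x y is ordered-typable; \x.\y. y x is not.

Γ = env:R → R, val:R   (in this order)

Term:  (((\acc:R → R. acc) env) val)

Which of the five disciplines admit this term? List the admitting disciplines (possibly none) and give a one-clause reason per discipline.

admitting disciplines: ordered, linear, affine, relevant, unrestricted
use counts: env=1, val=1, acc (bound)=1
uses in reading order: acc, env, val
typing: well-typed at R
ordered: ✓ — single-use (env, val, acc), ordered derivation ok
linear: ✓ — exactly-once usage across env, val, acc
affine: ✓ — none of env, val, acc used more than once
relevant: ✓ — at least one use each (env, val, acc)
unrestricted: ✓ — type-checks (R) and nothing is barred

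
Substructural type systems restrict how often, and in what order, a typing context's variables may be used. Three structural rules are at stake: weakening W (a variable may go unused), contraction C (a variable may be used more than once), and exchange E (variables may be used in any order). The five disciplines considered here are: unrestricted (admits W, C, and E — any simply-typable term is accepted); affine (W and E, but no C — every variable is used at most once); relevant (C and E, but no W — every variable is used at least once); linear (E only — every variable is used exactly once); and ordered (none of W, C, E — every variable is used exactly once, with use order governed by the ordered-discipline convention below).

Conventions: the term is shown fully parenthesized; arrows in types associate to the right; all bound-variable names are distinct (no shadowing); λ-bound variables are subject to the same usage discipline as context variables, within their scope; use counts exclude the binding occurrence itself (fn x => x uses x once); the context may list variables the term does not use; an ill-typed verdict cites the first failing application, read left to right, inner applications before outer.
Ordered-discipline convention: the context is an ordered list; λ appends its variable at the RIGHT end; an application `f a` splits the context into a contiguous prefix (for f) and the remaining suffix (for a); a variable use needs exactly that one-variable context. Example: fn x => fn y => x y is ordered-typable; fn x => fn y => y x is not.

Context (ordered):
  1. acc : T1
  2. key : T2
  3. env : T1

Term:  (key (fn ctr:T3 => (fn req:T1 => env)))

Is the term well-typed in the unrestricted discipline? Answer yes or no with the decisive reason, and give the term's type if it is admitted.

no — not simply typable
variable uses: acc: 0×, key: 1×, env: 1×, ctr (bound): 0×, req (bound): 0×
uses in reading order: key, env
typing: ill-typed: non-arrow in function slot: T2
per-discipline verdicts: ordered ✗ · linear ✗ · affine ✗ · relevant ✗ · unrestricted ✗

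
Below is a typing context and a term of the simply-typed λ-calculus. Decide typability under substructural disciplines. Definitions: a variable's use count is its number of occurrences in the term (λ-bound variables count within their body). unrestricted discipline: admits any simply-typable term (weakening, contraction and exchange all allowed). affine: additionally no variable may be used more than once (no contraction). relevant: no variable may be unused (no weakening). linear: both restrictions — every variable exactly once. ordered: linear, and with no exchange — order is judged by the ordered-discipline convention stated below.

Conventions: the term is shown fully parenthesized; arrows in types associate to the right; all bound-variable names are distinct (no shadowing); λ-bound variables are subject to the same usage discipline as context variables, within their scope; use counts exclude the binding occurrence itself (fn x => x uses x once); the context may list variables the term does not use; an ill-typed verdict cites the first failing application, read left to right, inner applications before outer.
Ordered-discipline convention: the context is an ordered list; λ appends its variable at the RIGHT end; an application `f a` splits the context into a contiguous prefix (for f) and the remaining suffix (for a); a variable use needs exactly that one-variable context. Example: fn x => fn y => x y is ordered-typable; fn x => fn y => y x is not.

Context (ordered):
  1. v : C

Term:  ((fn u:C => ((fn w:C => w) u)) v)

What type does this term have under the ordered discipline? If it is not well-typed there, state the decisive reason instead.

term : C
usage: v: 1×; u [bound]: 1×; w [bound]: 1×
use order (left to right): w, u, v
typing: well-typed — term : C
across the five disciplines: ordered ✓; linear ✓; affine ✓; relevant ✓; unrestricted ✓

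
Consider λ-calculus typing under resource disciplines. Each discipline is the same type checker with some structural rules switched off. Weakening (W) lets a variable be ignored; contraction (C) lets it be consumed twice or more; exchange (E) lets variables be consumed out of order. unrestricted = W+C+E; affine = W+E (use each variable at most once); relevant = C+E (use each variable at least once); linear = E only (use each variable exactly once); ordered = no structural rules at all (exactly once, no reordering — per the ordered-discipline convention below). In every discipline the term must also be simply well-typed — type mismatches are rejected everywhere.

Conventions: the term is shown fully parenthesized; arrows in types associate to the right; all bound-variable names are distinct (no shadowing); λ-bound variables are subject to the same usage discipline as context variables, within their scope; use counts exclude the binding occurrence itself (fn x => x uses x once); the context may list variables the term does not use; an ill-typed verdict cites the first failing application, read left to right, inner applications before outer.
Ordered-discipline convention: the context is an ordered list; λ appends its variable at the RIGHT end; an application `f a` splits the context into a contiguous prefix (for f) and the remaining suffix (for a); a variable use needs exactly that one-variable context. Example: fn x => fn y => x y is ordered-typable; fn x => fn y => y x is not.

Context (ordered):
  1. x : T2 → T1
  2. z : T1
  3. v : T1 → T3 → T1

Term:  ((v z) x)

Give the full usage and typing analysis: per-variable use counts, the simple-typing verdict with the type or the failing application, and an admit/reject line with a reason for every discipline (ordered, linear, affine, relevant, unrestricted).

usage: x ×1, z ×1, v ×1
uses in reading order: v, z, x
typing: ill-typed: argument of type T2 → T1 where T3 is required
ordered: ✗, a type mismatch blocks all five
linear: ✗, the type mismatch rejects it
affine: ✗, not simply typable
relevant: ✗, fails simple typing
unrestricted: ✗, a type mismatch blocks all five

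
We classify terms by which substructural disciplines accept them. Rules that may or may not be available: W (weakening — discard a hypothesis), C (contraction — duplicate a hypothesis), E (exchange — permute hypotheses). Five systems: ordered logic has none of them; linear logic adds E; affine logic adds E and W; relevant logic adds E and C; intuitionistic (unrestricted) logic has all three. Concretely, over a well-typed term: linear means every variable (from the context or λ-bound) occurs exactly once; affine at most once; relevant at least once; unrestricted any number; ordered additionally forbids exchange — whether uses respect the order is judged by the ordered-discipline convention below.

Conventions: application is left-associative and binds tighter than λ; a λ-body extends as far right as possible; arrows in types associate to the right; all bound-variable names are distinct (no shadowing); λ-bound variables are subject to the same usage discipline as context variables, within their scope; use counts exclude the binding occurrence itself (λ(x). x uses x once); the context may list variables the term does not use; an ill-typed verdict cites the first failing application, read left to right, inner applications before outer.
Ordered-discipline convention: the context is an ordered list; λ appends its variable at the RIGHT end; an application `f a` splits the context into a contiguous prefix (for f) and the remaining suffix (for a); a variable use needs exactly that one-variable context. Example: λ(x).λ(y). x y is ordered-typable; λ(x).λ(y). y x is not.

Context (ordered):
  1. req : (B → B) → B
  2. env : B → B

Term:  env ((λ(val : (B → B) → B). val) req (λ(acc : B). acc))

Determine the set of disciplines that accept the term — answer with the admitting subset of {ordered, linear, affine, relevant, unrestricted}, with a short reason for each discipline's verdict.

admitted in: linear, affine, relevant, unrestricted
usage: req: 1; env: 1; val (bound): 1; acc (bound): 1
use order (left to right): env, val, req, acc
typing: well-typed — term : B
ordered: ✗, needs exchange: uses follow env, val, req, acc
linear: ✓, single use per variable (req, env, val, acc)
affine: ✓, req, env, val, acc: no repeats, contraction unneeded
relevant: ✓, none of req, env, val, acc goes unused
unrestricted: ✓, well-typed at B; no restrictions here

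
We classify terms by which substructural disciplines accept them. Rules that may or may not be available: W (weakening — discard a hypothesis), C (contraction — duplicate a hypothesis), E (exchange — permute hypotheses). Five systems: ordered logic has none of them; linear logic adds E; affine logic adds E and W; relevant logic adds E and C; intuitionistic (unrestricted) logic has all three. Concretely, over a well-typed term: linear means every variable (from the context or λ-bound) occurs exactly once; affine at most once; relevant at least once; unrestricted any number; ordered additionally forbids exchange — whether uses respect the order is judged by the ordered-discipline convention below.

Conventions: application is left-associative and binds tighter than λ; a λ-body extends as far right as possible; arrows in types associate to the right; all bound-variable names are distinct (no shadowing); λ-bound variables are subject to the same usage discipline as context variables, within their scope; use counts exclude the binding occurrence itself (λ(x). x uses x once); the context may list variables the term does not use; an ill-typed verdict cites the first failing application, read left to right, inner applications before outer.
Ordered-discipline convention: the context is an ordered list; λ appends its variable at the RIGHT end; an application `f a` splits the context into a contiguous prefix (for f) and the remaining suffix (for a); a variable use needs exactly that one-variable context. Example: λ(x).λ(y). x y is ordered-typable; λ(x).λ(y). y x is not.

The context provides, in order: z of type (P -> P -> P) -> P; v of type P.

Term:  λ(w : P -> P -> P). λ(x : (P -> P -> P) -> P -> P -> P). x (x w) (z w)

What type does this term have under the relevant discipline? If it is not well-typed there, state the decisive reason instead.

not well-typed under relevant — needs weakening: v unused
counts: z=1; v=0; w (bound)=2; x (bound)=2
order of uses: x, x, w, z, w
typing: well-typed at (P -> P -> P) -> ((P -> P -> P) -> P -> P -> P) -> P -> P
all disciplines: ordered ✗, linear ✗, affine ✗, relevant ✗, unrestricted ✓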